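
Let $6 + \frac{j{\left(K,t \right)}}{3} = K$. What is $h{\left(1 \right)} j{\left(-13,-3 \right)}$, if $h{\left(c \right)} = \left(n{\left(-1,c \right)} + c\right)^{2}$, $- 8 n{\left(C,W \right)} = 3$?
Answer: $- \frac{1425}{64} \approx -22.266$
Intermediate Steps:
$n{\left(C,W \right)} = - \frac{3}{8}$ ($n{\left(C,W \right)} = \left(- \frac{1}{8}\right) 3 = - \frac{3}{8}$)
$j{\left(K,t \right)} = -18 + 3 K$
$h{\left(c \right)} = \left(- \frac{3}{8} + c\right)^{2}$
$h{\left(1 \right)} j{\left(-13,-3 \right)} = \frac{\left(-3 + 8 \cdot 1\right)^{2}}{64} \left(-18 + 3 \left(-13\right)\right) = \frac{\left(-3 + 8\right)^{2}}{64} \left(-18 - 39\right) = \frac{5^{2}}{64} \left(-57\right) = \frac{1}{64} \cdot 25 \left(-57\right) = \frac{25}{64} \left(-57\right) = - \frac{1425}{64}$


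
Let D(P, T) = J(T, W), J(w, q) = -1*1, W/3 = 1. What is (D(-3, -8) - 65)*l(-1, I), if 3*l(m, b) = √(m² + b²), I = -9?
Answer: -22*√82 ≈ -199.22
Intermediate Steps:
W = 3 (W = 3*1 = 3)
J(w, q) = -1
D(P, T) = -1
l(m, b) = √(b² + m²)/3 (l(m, b) = √(m² + b²)/3 = √(b² + m²)/3)
(D(-3, -8) - 65)*l(-1, I) = (-1 - 65)*(√((-9)² + (-1)²)/3) = -22*√(81 + 1) = -22*√82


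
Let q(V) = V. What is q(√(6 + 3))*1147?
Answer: 3441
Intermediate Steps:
q(√(6 + 3))*1147 = √(6 + 3)*1147 = √9*1147 = 3*1147 = 3441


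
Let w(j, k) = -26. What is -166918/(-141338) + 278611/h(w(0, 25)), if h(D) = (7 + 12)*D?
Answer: -19647932013/34910486 ≈ -562.81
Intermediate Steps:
h(D) = 19*D
-166918/(-141338) + 278611/h(w(0, 25)) = -166918/(-141338) + 278611/((19*(-26))) = -166918*(-1/141338) + 278611/(-494) = 83459/70669 + 278611*(-1/494) = 83459/70669 - 278611/494 = -19647932013/34910486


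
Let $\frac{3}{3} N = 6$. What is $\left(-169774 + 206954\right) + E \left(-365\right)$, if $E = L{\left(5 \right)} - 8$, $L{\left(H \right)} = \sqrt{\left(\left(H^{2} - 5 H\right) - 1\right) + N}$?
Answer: $40100 - 365 \sqrt{5} \approx 39284.0$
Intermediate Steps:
$N = 6$
$L{\left(H \right)} = \sqrt{5 + H^{2} - 5 H}$ ($L{\left(H \right)} = \sqrt{\left(\left(H^{2} - 5 H\right) - 1\right) + 6} = \sqrt{\left(-1 + H^{2} - 5 H\right) + 6} = \sqrt{5 + H^{2} - 5 H}$)
$E = -8 + \sqrt{5}$ ($E = \sqrt{5 + 5^{2} - 25} - 8 = \sqrt{5 + 25 - 25} - 8 = \sqrt{5} - 8 = -8 + \sqrt{5} \approx -5.7639$)
$\left(-169774 + 206954\right) + E \left(-365\right) = \left(-169774 + 206954\right) + \left(-8 + \sqrt{5}\right) \left(-365\right) = 37180 + \left(2920 - 365 \sqrt{5}\right) = 40100 - 365 \sqrt{5}$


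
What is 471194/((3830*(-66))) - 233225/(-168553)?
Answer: -930297581/1936673970 ≈ -0.48036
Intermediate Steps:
471194/((3830*(-66))) - 233225/(-168553) = 471194/(-252780) - 233225*(-1/168553) = 471194*(-1/252780) + 233225/168553 = -235597/126390 + 233225/168553 = -930297581/1936673970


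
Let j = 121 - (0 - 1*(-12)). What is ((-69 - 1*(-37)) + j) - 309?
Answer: -232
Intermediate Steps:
j = 109 (j = 121 - (0 + 12) = 121 - 1*12 = 121 - 12 = 109)
((-69 - 1*(-37)) + j) - 309 = ((-69 - 1*(-37)) + 109) - 309 = ((-69 + 37) + 109) - 309 = (-32 + 109) - 309 = 77 - 309 = -232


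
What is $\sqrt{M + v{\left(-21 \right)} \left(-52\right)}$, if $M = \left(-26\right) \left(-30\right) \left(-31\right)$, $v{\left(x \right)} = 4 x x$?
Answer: $2 i \sqrt{28977} \approx 340.45 i$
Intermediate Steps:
$v{\left(x \right)} = 4 x^{2}$
$M = -24180$ ($M = 780 \left(-31\right) = -24180$)
$\sqrt{M + v{\left(-21 \right)} \left(-52\right)} = \sqrt{-24180 + 4 \left(-21\right)^{2} \left(-52\right)} = \sqrt{-24180 + 4 \cdot 441 \left(-52\right)} = \sqrt{-24180 + 1764 \left(-52\right)} = \sqrt{-24180 - 91728} = \sqrt{-115908} = 2 i \sqrt{28977}$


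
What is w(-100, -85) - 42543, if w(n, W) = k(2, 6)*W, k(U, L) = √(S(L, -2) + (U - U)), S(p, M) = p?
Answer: -42543 - 85*√6 ≈ -42751.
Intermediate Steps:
k(U, L) = √L (k(U, L) = √(L + (U - U)) = √(L + 0) = √L)
w(n, W) = W*√6 (w(n, W) = √6*W = W*√6)
w(-100, -85) - 42543 = -85*√6 - 42543 = -42543 - 85*√6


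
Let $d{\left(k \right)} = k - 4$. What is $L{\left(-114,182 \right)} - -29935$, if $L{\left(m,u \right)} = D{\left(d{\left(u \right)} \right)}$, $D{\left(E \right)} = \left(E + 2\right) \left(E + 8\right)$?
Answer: $63415$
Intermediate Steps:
$d{\left(k \right)} = -4 + k$ ($d{\left(k \right)} = k - 4 = -4 + k$)
$D{\left(E \right)} = \left(2 + E\right) \left(8 + E\right)$
$L{\left(m,u \right)} = -24 + \left(-4 + u\right)^{2} + 10 u$ ($L{\left(m,u \right)} = 16 + \left(-4 + u\right)^{2} + 10 \left(-4 + u\right) = 16 + \left(-4 + u\right)^{2} + \left(-40 + 10 u\right) = -24 + \left(-4 + u\right)^{2} + 10 u$)
$L{\left(-114,182 \right)} - -29935 = \left(-8 + 182^{2} + 2 \cdot 182\right) - -29935 = \left(-8 + 33124 + 364\right) + 29935 = 33480 + 29935 = 63415$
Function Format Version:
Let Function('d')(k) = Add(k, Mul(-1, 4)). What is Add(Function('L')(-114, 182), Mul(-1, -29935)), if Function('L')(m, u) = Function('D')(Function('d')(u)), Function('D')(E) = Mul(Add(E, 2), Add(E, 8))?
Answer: 63415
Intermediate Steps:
Function('d')(k) = Add(-4, k) (Function('d')(k) = Add(k, -4) = Add(-4, k))
Function('D')(E) = Mul(Add(2, E), Add(8, E))
Function('L')(m, u) = Add(-24, Pow(Add(-4, u), 2), Mul(10, u)) (Function('L')(m, u) = Add(16, Pow(Add(-4, u), 2), Mul(10, Add(-4, u))) = Add(16, Pow(Add(-4, u), 2), Add(-40, Mul(10, u))) = Add(-24, Pow(Add(-4, u), 2), Mul(10, u)))
Add(Function('L')(-114, 182), Mul(-1, -29935)) = Add(Add(-8, Pow(182, 2), Mul(2, 182)), Mul(-1, -29935)) = Add(Add(-8, 33124, 364), 29935) = Add(33480, 29935) = 63415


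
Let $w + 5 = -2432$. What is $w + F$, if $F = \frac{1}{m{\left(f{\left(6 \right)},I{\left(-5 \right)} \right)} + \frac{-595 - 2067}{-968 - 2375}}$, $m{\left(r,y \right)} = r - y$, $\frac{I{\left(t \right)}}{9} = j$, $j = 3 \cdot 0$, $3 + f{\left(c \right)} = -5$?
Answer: $- \frac{58691177}{24082} \approx -2437.1$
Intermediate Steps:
$f{\left(c \right)} = -8$ ($f{\left(c \right)} = -3 - 5 = -8$)
$j = 0$
$I{\left(t \right)} = 0$ ($I{\left(t \right)} = 9 \cdot 0 = 0$)
$w = -2437$ ($w = -5 - 2432 = -2437$)
$F = - \frac{3343}{24082}$ ($F = \frac{1}{\left(-8 - 0\right) + \frac{-595 - 2067}{-968 - 2375}} = \frac{1}{\left(-8 + 0\right) - \frac{2662}{-3343}} = \frac{1}{-8 - - \frac{2662}{3343}} = \frac{1}{-8 + \frac{2662}{3343}} = \frac{1}{- \frac{24082}{3343}} = - \frac{3343}{24082} \approx -0.13882$)
$w + F = -2437 - \frac{3343}{24082} = - \frac{58691177}{24082}$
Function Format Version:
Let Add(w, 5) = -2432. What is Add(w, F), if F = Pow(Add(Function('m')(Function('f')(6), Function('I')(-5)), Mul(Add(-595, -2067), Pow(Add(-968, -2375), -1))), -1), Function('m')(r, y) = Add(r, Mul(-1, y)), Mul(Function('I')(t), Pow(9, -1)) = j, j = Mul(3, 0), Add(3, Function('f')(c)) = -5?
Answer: Rational(-58691177, 24082) ≈ -2437.1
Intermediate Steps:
Function('f')(c) = -8 (Function('f')(c) = Add(-3, -5) = -8)
j = 0
Function('I')(t) = 0 (Function('I')(t) = Mul(9, 0) = 0)
w = -2437 (w = Add(-5, -2432) = -2437)
F = Rational(-3343, 24082) (F = Pow(Add(Add(-8, Mul(-1, 0)), Mul(Add(-595, -2067), Pow(Add(-968, -2375), -1))), -1) = Pow(Add(Add(-8, 0), Mul(-2662, Pow(-3343, -1))), -1) = Pow(Add(-8, Mul(-2662, Rational(-1, 3343))), -1) = Pow(Add(-8, Rational(2662, 3343)), -1) = Pow(Rational(-24082, 3343), -1) = Rational(-3343, 24082) ≈ -0.13882)
Add(w, F) = Add(-2437, Rational(-3343, 24082)) = Rational(-58691177, 24082)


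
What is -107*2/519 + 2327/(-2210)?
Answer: -129281/88230 ≈ -1.4653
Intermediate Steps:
-107*2/519 + 2327/(-2210) = -214*1/519 + 2327*(-1/2210) = -214/519 - 179/170 = -129281/88230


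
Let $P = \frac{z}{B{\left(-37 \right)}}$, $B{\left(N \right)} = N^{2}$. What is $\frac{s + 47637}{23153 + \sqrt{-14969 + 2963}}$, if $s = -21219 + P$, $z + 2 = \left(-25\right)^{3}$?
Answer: $\frac{167399037819}{146776901027} - \frac{21690369 i \sqrt{1334}}{146776901027} \approx 1.1405 - 0.0053974 i$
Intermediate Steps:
$z = -15627$ ($z = -2 + \left(-25\right)^{3} = -2 - 15625 = -15627$)
$P = - \frac{15627}{1369}$ ($P = - \frac{15627}{\left(-37\right)^{2}} = - \frac{15627}{1369} \approx -11.415$)
$s = - \frac{29064438}{1369}$ ($s = -21219 - \frac{15627}{1369} = - \frac{29064438}{1369} \approx -21230.0$)
$\frac{s + 47637}{23153 + \sqrt{-14969 + 2963}} = \frac{- \frac{29064438}{1369} + 47637}{23153 + \sqrt{-14969 + 2963}} = \frac{36150615}{1369 \left(23153 + \sqrt{-12006}\right)} = \frac{36150615}{1369 \left(23153 + 3 i \sqrt{1334}\right)}$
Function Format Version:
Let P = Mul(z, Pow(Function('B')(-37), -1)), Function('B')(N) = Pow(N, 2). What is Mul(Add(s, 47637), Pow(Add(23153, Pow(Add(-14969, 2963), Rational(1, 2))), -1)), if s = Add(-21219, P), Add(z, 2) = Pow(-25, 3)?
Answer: Add(Rational(167399037819, 146776901027), Mul(Rational(-21690369, 146776901027), I, Pow(1334, Rational(1, 2)))) ≈ Add(1.1405, Mul(-0.0053974, I))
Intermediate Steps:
z = -15627 (z = Add(-2, Pow(-25, 3)) = Add(-2, -15625) = -15627)
P = Rational(-15627, 1369) (P = Mul(-15627, Pow(Pow(-37, 2), -1)) = Mul(-15627, Pow(1369, -1)) = Mul(-15627, Rational(1, 1369)) = Rational(-15627, 1369) ≈ -11.415)
s = Rational(-29064438, 1369) (s = Add(-21219, Rational(-15627, 1369)) = Rational(-29064438, 1369) ≈ -21230.)
Mul(Add(s, 47637), Pow(Add(23153, Pow(Add(-14969, 2963), Rational(1, 2))), -1)) = Mul(Add(Rational(-29064438, 1369), 47637), Pow(Add(23153, Pow(Add(-14969, 2963), Rational(1, 2))), -1)) = Mul(Rational(36150615, 1369), Pow(Add(23153, Pow(-12006, Rational(1, 2))), -1)) = Mul(Rational(36150615, 1369), Pow(Add(23153, Mul(3, I, Pow(1334, Rational(1, 2)))), -1))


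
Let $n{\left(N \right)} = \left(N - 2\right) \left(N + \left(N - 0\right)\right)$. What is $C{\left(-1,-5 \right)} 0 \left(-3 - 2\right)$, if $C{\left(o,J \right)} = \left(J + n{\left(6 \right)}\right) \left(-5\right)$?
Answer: $0$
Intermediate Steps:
$n{\left(N \right)} = 2 N \left(-2 + N\right)$ ($n{\left(N \right)} = \left(-2 + N\right) \left(N + \left(N + 0\right)\right) = \left(-2 + N\right) \left(N + N\right) = \left(-2 + N\right) 2 N = 2 N \left(-2 + N\right)$)
$C{\left(o,J \right)} = -240 - 5 J$ ($C{\left(o,J \right)} = \left(J + 2 \cdot 6 \left(-2 + 6\right)\right) \left(-5\right) = \left(J + 2 \cdot 6 \cdot 4\right) \left(-5\right) = \left(J + 48\right) \left(-5\right) = \left(48 + J\right) \left(-5\right) = -240 - 5 J$)
$C{\left(-1,-5 \right)} 0 \left(-3 - 2\right) = \left(-240 - -25\right) 0 \left(-3 - 2\right) = \left(-240 + 25\right) 0 \left(-5\right) = \left(-215\right) 0 \left(-5\right) = 0 \left(-5\right) = 0$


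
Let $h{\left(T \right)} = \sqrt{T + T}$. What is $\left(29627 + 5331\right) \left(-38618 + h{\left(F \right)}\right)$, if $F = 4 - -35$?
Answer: $-1350008044 + 34958 \sqrt{78} \approx -1.3497 \cdot 10^{9}$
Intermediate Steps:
$F = 39$ ($F = 4 + 35 = 39$)
$h{\left(T \right)} = \sqrt{2} \sqrt{T}$ ($h{\left(T \right)} = \sqrt{2 T} = \sqrt{2} \sqrt{T}$)
$\left(29627 + 5331\right) \left(-38618 + h{\left(F \right)}\right) = \left(29627 + 5331\right) \left(-38618 + \sqrt{2} \sqrt{39}\right) = 34958 \left(-38618 + \sqrt{78}\right) = -1350008044 + 34958 \sqrt{78}$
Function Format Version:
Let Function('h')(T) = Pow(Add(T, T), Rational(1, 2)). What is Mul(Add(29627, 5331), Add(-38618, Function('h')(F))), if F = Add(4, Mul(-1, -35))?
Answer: Add(-1350008044, Mul(34958, Pow(78, Rational(1, 2)))) ≈ -1.3497e+9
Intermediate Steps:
F = 39 (F = Add(4, 35) = 39)
Function('h')(T) = Mul(Pow(2, Rational(1, 2)), Pow(T, Rational(1, 2))) (Function('h')(T) = Pow(Mul(2, T), Rational(1, 2)) = Mul(Pow(2, Rational(1, 2)), Pow(T, Rational(1, 2))))
Mul(Add(29627, 5331), Add(-38618, Function('h')(F))) = Mul(Add(29627, 5331), Add(-38618, Mul(Pow(2, Rational(1, 2)), Pow(39, Rational(1, 2))))) = Mul(34958, Add(-38618, Pow(78, Rational(1, 2)))) = Add(-1350008044, Mul(34958, Pow(78, Rational(1, 2))))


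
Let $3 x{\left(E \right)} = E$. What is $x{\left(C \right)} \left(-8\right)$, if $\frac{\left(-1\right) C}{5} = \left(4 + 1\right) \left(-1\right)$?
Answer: $- \frac{200}{3} \approx -66.667$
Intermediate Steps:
$C = 25$ ($C = - 5 \left(4 + 1\right) \left(-1\right) = - 5 \cdot 5 \left(-1\right) = \left(-5\right) \left(-5\right) = 25$)
$x{\left(E \right)} = \frac{E}{3}$
$x{\left(C \right)} \left(-8\right) = \frac{1}{3} \cdot 25 \left(-8\right) = \frac{25}{3} \left(-8\right) = - \frac{200}{3}$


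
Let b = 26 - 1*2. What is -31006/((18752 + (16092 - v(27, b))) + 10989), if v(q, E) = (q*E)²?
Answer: 31006/374071 ≈ 0.082888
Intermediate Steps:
b = 24 (b = 26 - 2 = 24)
v(q, E) = E²*q² (v(q, E) = (E*q)² = E²*q²)
-31006/((18752 + (16092 - v(27, b))) + 10989) = -31006/((18752 + (16092 - 24²*27²)) + 10989) = -31006/((18752 + (16092 - 576*729)) + 10989) = -31006/((18752 + (16092 - 1*419904)) + 10989) = -31006/((18752 + (16092 - 419904)) + 10989) = -31006/((18752 - 403812) + 10989) = -31006/(-385060 + 10989) = -31006/(-374071) = -31006*(-1/374071) = 31006/374071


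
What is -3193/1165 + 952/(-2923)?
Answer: -10442219/3405295 ≈ -3.0665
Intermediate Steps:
-3193/1165 + 952/(-2923) = -3193*1/1165 + 952*(-1/2923) = -3193/1165 - 952/2923 = -10442219/3405295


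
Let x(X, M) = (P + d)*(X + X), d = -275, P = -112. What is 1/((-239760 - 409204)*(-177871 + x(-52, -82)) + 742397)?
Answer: 1/89313114969 ≈ 1.1197e-11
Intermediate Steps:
x(X, M) = -774*X (x(X, M) = (-112 - 275)*(X + X) = -774*X)
1/((-239760 - 409204)*(-177871 + x(-52, -82)) + 742397) = 1/((-239760 - 409204)*(-177871 - 774*(-52)) + 742397) = 1/(-648964*(-177871 + 40248) + 742397) = 1/(-648964*(-137623) + 742397) = 1/(89312372572 + 742397) = 1/89313114969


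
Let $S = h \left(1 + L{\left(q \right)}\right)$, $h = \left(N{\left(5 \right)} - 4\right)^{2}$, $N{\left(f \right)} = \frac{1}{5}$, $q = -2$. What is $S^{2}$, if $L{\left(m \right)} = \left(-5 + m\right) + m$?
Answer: $\frac{8340544}{625} \approx 13345.0$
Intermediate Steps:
$N{\left(f \right)} = \frac{1}{5}$
$h = \frac{361}{25}$ ($h = \left(\frac{1}{5} - 4\right)^{2} = \left(- \frac{19}{5}\right)^{2} = \frac{361}{25} \approx 14.44$)
$L{\left(m \right)} = -5 + 2 m$
$S = - \frac{2888}{25}$ ($S = \frac{361 \left(1 + \left(-5 + 2 \left(-2\right)\right)\right)}{25} = \frac{361 \left(1 - 9\right)}{25} = \frac{361}{25} \left(-8\right) = - \frac{2888}{25} \approx -115.52$)
$S^{2} = \left(- \frac{2888}{25}\right)^{2} = \frac{8340544}{625}$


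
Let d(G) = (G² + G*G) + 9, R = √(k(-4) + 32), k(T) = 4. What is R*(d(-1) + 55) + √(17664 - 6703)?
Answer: 396 + √10961 ≈ 500.69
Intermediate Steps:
R = 6 (R = √(4 + 32) = √36 = 6)
d(G) = 9 + 2*G² (d(G) = (G² + G²) + 9 = 2*G² + 9 = 9 + 2*G²)
R*(d(-1) + 55) + √(17664 - 6703) = 6*((9 + 2*(-1)²) + 55) + √(17664 - 6703) = 6*((9 + 2*1) + 55) + √10961 = 6*((9 + 2) + 55) + √10961 = 6*(11 + 55) + √10961 = 6*66 + √10961 = 396 + √10961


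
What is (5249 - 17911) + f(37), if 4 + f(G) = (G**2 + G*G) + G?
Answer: -9891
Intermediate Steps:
f(G) = -4 + G + 2*G**2 (f(G) = -4 + ((G**2 + G*G) + G) = -4 + ((G**2 + G**2) + G) = -4 + (2*G**2 + G) = -4 + (G + 2*G**2) = -4 + G + 2*G**2)
(5249 - 17911) + f(37) = (5249 - 17911) + (-4 + 37 + 2*37**2) = -12662 + (-4 + 37 + 2*1369) = -12662 + (-4 + 37 + 2738) = -12662 + 2771 = -9891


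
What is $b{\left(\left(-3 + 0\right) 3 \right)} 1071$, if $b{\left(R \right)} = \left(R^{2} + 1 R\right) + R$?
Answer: $67473$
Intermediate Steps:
$b{\left(R \right)} = R^{2} + 2 R$ ($b{\left(R \right)} = \left(R^{2} + R\right) + R = \left(R + R^{2}\right) + R = R^{2} + 2 R$)
$b{\left(\left(-3 + 0\right) 3 \right)} 1071 = \left(-3 + 0\right) 3 \left(2 + \left(-3 + 0\right) 3\right) 1071 = \left(-3\right) 3 \left(2 - 9\right) 1071 = - 9 \left(2 - 9\right) 1071 = \left(-9\right) \left(-7\right) 1071 = 63 \cdot 1071 = 67473$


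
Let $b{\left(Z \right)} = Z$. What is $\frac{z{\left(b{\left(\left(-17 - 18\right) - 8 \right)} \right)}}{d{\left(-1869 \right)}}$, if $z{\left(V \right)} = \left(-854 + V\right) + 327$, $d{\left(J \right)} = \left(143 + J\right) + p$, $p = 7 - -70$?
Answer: $\frac{570}{1649} \approx 0.34566$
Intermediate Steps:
$p = 77$ ($p = 7 + 70 = 77$)
$d{\left(J \right)} = 220 + J$ ($d{\left(J \right)} = \left(143 + J\right) + 77 = 220 + J$)
$z{\left(V \right)} = -527 + V$
$\frac{z{\left(b{\left(\left(-17 - 18\right) - 8 \right)} \right)}}{d{\left(-1869 \right)}} = \frac{-527 - 43}{220 - 1869} = \frac{-527 - 43}{-1649} = \left(-527 - 43\right) \left(- \frac{1}{1649}\right) = \left(-570\right) \left(- \frac{1}{1649}\right) = \frac{570}{1649}$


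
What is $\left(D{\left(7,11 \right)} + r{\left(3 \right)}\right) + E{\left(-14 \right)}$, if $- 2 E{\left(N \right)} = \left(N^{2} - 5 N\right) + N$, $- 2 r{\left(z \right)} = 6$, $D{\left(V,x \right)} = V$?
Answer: $-122$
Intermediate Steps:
$r{\left(z \right)} = -3$ ($r{\left(z \right)} = \left(- \frac{1}{2}\right) 6 = -3$)
$E{\left(N \right)} = 2 N - \frac{N^{2}}{2}$ ($E{\left(N \right)} = - \frac{\left(N^{2} - 5 N\right) + N}{2} = - \frac{N^{2} - 4 N}{2} = 2 N - \frac{N^{2}}{2}$)
$\left(D{\left(7,11 \right)} + r{\left(3 \right)}\right) + E{\left(-14 \right)} = \left(7 - 3\right) + \frac{1}{2} \left(-14\right) \left(4 - -14\right) = 4 + \frac{1}{2} \left(-14\right) \left(4 + 14\right) = 4 + \frac{1}{2} \left(-14\right) 18 = 4 - 126 = -122$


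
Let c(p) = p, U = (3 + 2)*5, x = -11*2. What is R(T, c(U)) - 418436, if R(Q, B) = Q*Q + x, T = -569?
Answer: -94697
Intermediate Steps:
x = -22
U = 25 (U = 5*5 = 25)
R(Q, B) = -22 + Q² (R(Q, B) = Q*Q - 22 = Q² - 22 = -22 + Q²)
R(T, c(U)) - 418436 = (-22 + (-569)²) - 418436 = (-22 + 323761) - 418436 = 323739 - 418436 = -94697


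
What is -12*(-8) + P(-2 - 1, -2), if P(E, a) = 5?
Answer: 101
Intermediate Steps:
-12*(-8) + P(-2 - 1, -2) = -12*(-8) + 5 = 96 + 5 = 101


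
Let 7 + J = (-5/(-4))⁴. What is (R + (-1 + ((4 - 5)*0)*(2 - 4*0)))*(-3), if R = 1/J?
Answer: 1423/389 ≈ 3.6581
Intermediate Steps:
J = -1167/256 (J = -7 + (-5/(-4))⁴ = -7 + (-5*(-¼))⁴ = -7 + (5/4)⁴ = -7 + 625/256 = -1167/256 ≈ -4.5586)
R = -256/1167 (R = 1/(-1167/256) = -256/1167 ≈ -0.21937)
(R + (-1 + ((4 - 5)*0)*(2 - 4*0)))*(-3) = (-256/1167 + (-1 + ((4 - 5)*0)*(2 - 4*0)))*(-3) = (-256/1167 + (-1 + (-1*0)*(2 + 0)))*(-3) = (-256/1167 + (-1 + 0*2))*(-3) = (-256/1167 + (-1 + 0))*(-3) = (-256/1167 - 1)*(-3) = -1423/1167*(-3) = 1423/389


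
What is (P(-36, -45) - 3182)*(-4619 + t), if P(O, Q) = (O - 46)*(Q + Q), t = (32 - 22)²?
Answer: -18970762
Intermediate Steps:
t = 100 (t = 10² = 100)
P(O, Q) = 2*Q*(-46 + O) (P(O, Q) = (-46 + O)*(2*Q) = 2*Q*(-46 + O))
(P(-36, -45) - 3182)*(-4619 + t) = (2*(-45)*(-46 - 36) - 3182)*(-4619 + 100) = (2*(-45)*(-82) - 3182)*(-4519) = (7380 - 3182)*(-4519) = 4198*(-4519) = -18970762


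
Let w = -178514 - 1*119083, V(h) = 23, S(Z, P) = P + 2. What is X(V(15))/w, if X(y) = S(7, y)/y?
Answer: -25/6844731 ≈ -3.6524e-6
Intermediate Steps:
S(Z, P) = 2 + P
X(y) = (2 + y)/y
w = -297597 (w = -178514 - 119083 = -297597)
X(V(15))/w = ((2 + 23)/23)/(-297597) = ((1/23)*25)*(-1/297597) = (25/23)*(-1/297597) = -25/6844731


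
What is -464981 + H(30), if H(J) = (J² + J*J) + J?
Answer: -463151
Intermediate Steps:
H(J) = J + 2*J² (H(J) = (J² + J²) + J = 2*J² + J = J + 2*J²)
-464981 + H(30) = -464981 + 30*(1 + 2*30) = -464981 + 30*(1 + 60) = -464981 + 30*61 = -464981 + 1830 = -463151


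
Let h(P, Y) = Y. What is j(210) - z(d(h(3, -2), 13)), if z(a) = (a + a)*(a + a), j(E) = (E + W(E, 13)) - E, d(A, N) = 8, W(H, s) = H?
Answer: -46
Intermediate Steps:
j(E) = E (j(E) = (E + E) - E = 2*E - E = E)
z(a) = 4*a² (z(a) = (2*a)*(2*a) = 4*a²)
j(210) - z(d(h(3, -2), 13)) = 210 - 4*8² = 210 - 4*64 = 210 - 1*256 = 210 - 256 = -46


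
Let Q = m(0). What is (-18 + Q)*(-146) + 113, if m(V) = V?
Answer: 2741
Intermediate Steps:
Q = 0
(-18 + Q)*(-146) + 113 = (-18 + 0)*(-146) + 113 = -18*(-146) + 113 = 2628 + 113 = 2741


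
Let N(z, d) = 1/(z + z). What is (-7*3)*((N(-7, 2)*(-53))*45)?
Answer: -7155/2 ≈ -3577.5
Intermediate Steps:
N(z, d) = 1/(2*z)
(-7*3)*((N(-7, 2)*(-53))*45) = (-7*3)*((((½)/(-7))*(-53))*45) = -21*((½)*(-⅐))*(-53)*45 = -21*(-1/14*(-53))*45 = -159*45/2 = -21*2385/14 = -7155/2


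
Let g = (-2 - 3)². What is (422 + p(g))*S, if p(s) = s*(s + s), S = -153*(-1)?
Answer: 255816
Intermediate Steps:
S = 153
g = 25 (g = (-5)² = 25)
p(s) = 2*s² (p(s) = s*(2*s) = 2*s²)
(422 + p(g))*S = (422 + 2*25²)*153 = (422 + 2*625)*153 = (422 + 1250)*153 = 1672*153 = 255816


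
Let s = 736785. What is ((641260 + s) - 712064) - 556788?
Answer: 109193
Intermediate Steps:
((641260 + s) - 712064) - 556788 = ((641260 + 736785) - 712064) - 556788 = (1378045 - 712064) - 556788 = 665981 - 556788 = 109193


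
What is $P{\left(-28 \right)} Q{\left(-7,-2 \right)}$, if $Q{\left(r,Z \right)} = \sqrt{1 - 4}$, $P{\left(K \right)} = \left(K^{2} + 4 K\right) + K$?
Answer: $644 i \sqrt{3} \approx 1115.4 i$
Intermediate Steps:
$P{\left(K \right)} = K^{2} + 5 K$
$Q{\left(r,Z \right)} = i \sqrt{3}$ ($Q{\left(r,Z \right)} = \sqrt{-3} = i \sqrt{3}$)
$P{\left(-28 \right)} Q{\left(-7,-2 \right)} = - 28 \left(5 - 28\right) i \sqrt{3} = \left(-28\right) \left(-23\right) i \sqrt{3} = 644 i \sqrt{3}$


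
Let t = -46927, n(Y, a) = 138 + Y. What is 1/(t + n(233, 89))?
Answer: -1/46556 ≈ -2.1479e-5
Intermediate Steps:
1/(t + n(233, 89)) = 1/(-46927 + (138 + 233)) = 1/(-46927 + 371) = 1/(-46556) = -1/46556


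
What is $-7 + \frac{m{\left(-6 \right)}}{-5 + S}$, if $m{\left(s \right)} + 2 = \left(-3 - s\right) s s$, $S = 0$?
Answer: $- \frac{141}{5} \approx -28.2$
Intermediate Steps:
$m{\left(s \right)} = -2 + s^{2} \left(-3 - s\right)$ ($m{\left(s \right)} = -2 + \left(-3 - s\right) s s = -2 + s \left(-3 - s\right) s = -2 + s^{2} \left(-3 - s\right)$)
$-7 + \frac{m{\left(-6 \right)}}{-5 + S} = -7 + \frac{-2 - \left(-6\right)^{3} - 3 \left(-6\right)^{2}}{-5 + 0} = -7 + \frac{-2 - -216 - 108}{-5} = -7 - \frac{-2 + 216 - 108}{5} = -7 - \frac{106}{5} = - \frac{141}{5}$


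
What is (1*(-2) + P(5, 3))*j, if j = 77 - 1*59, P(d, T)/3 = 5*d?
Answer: 1314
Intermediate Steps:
P(d, T) = 15*d (P(d, T) = 3*(5*d) = 15*d)
j = 18 (j = 77 - 59 = 18)
(1*(-2) + P(5, 3))*j = (1*(-2) + 15*5)*18 = (-2 + 75)*18 = 73*18 = 1314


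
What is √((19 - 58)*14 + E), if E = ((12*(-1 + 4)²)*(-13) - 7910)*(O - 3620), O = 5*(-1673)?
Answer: 4*√6976734 ≈ 10565.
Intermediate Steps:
O = -8365
E = 111628290 (E = ((12*(-1 + 4)²)*(-13) - 7910)*(-8365 - 3620) = ((12*3²)*(-13) - 7910)*(-11985) = ((12*9)*(-13) - 7910)*(-11985) = (108*(-13) - 7910)*(-11985) = (-1404 - 7910)*(-11985) = -9314*(-11985) = 111628290)
√((19 - 58)*14 + E) = √((19 - 58)*14 + 111628290) = √(-39*14 + 111628290) = √(-546 + 111628290) = √111627744 = 4*√6976734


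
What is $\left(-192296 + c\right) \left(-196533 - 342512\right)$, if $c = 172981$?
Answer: $10411654175$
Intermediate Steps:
$\left(-192296 + c\right) \left(-196533 - 342512\right) = \left(-192296 + 172981\right) \left(-196533 - 342512\right) = \left(-19315\right) \left(-539045\right) = 10411654175$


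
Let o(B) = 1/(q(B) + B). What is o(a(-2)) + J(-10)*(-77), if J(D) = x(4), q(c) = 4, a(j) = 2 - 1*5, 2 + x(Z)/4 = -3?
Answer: 1541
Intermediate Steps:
x(Z) = -20 (x(Z) = -8 + 4*(-3) = -8 - 12 = -20)
a(j) = -3 (a(j) = 2 - 5 = -3)
J(D) = -20
o(B) = 1/(4 + B)
o(a(-2)) + J(-10)*(-77) = 1/(4 - 3) - 20*(-77) = 1/1 + 1540 = 1 + 1540 = 1541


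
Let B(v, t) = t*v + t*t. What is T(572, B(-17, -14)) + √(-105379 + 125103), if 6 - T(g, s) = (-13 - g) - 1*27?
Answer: 618 + 2*√4931 ≈ 758.44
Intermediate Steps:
B(v, t) = t² + t*v (B(v, t) = t*v + t² = t² + t*v)
T(g, s) = 46 + g (T(g, s) = 6 - ((-13 - g) - 1*27) = 6 - ((-13 - g) - 27) = 6 - (-40 - g) = 6 + (40 + g) = 46 + g)
T(572, B(-17, -14)) + √(-105379 + 125103) = (46 + 572) + √(-105379 + 125103) = 618 + √19724 = 618 + 2*√4931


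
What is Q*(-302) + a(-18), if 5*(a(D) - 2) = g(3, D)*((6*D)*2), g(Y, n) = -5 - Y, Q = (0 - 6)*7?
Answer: 65158/5 ≈ 13032.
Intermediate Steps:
Q = -42 (Q = -6*7 = -42)
a(D) = 2 - 96*D/5 (a(D) = 2 + ((-5 - 1*3)*((6*D)*2))/5 = 2 + ((-5 - 3)*(12*D))/5 = 2 + (-96*D)/5 = 2 - 96*D/5)
Q*(-302) + a(-18) = -42*(-302) + (2 - 96/5*(-18)) = 12684 + (2 + 1728/5) = 12684 + 1738/5 = 65158/5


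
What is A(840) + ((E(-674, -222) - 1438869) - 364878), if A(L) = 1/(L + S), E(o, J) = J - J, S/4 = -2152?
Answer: -14011506697/7768 ≈ -1.8037e+6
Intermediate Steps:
S = -8608 (S = 4*(-2152) = -8608)
E(o, J) = 0
A(L) = 1/(-8608 + L) (A(L) = 1/(L - 8608) = 1/(-8608 + L))
A(840) + ((E(-674, -222) - 1438869) - 364878) = 1/(-8608 + 840) + ((0 - 1438869) - 364878) = 1/(-7768) + (-1438869 - 364878) = -1/7768 - 1803747 = -14011506697/7768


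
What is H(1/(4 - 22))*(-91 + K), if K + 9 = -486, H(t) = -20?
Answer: 11720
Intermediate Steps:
K = -495 (K = -9 - 486 = -495)
H(1/(4 - 22))*(-91 + K) = -20*(-91 - 495) = -20*(-586) = 11720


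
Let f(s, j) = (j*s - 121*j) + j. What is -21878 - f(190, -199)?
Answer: -7948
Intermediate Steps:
f(s, j) = -120*j + j*s (f(s, j) = (-121*j + j*s) + j = -120*j + j*s)
-21878 - f(190, -199) = -21878 - (-199)*(-120 + 190) = -21878 - (-199)*70 = -21878 - 1*(-13930) = -21878 + 13930 = -7948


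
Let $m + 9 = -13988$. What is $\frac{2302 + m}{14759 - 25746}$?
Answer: $\frac{11695}{10987} \approx 1.0644$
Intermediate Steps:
$m = -13997$ ($m = -9 - 13988 = -13997$)
$\frac{2302 + m}{14759 - 25746} = \frac{2302 - 13997}{14759 - 25746} = - \frac{11695}{-10987} = \left(-11695\right) \left(- \frac{1}{10987}\right) = \frac{11695}{10987}$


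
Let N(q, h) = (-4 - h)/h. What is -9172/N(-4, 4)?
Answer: 4586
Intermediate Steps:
N(q, h) = (-4 - h)/h
-9172/N(-4, 4) = -9172*4/(-4 - 1*4) = -9172*4/(-4 - 4) = -9172/((¼)*(-8)) = -9172/(-2) = -9172*(-½) = 4586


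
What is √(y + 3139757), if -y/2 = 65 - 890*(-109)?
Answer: √2945607 ≈ 1716.3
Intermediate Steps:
y = -194150 (y = -2*(65 - 890*(-109)) = -2*(65 + 97010) = -2*97075 = -194150)
√(y + 3139757) = √(-194150 + 3139757) = √2945607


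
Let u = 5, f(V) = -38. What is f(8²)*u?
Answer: -190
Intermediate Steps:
f(8²)*u = -38*5 = -190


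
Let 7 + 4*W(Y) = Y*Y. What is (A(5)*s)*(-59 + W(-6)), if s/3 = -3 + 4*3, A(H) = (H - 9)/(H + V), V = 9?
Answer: 5589/14 ≈ 399.21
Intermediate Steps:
W(Y) = -7/4 + Y²/4 (W(Y) = -7/4 + (Y*Y)/4 = -7/4 + Y²/4)
A(H) = (-9 + H)/(9 + H) (A(H) = (H - 9)/(H + 9) = (-9 + H)/(9 + H))
s = 27 (s = 3*(-3 + 4*3) = 3*(-3 + 12) = 3*9 = 27)
(A(5)*s)*(-59 + W(-6)) = (((-9 + 5)/(9 + 5))*27)*(-59 + (-7/4 + (¼)*(-6)²)) = ((-4/14)*27)*(-59 + (-7/4 + (¼)*36)) = (((1/14)*(-4))*27)*(-59 + (-7/4 + 9)) = (-2/7*27)*(-59 + 29/4) = -54/7*(-207/4) = 5589/14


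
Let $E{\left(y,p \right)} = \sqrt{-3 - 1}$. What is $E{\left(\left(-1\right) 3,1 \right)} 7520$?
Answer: $15040 i \approx 15040.0 i$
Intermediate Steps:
$E{\left(y,p \right)} = 2 i$ ($E{\left(y,p \right)} = \sqrt{-4} = 2 i$)
$E{\left(\left(-1\right) 3,1 \right)} 7520 = 2 i 7520 = 15040 i$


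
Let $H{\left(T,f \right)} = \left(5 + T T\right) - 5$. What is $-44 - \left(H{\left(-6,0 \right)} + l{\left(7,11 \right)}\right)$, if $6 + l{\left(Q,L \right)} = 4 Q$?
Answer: $-102$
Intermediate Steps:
$l{\left(Q,L \right)} = -6 + 4 Q$
$H{\left(T,f \right)} = T^{2}$ ($H{\left(T,f \right)} = \left(5 + T^{2}\right) - 5 = T^{2}$)
$-44 - \left(H{\left(-6,0 \right)} + l{\left(7,11 \right)}\right) = -44 - \left(\left(-6\right)^{2} + \left(-6 + 4 \cdot 7\right)\right) = -44 - \left(36 + \left(-6 + 28\right)\right) = -44 - \left(36 + 22\right) = -44 - 58 = -102$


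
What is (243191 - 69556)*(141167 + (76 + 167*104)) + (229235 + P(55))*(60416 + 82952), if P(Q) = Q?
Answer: 60413269705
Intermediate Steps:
(243191 - 69556)*(141167 + (76 + 167*104)) + (229235 + P(55))*(60416 + 82952) = (243191 - 69556)*(141167 + (76 + 167*104)) + (229235 + 55)*(60416 + 82952) = 173635*(141167 + (76 + 17368)) + 229290*143368 = 173635*(141167 + 17444) + 32872848720 = 173635*158611 + 32872848720 = 27540420985 + 32872848720 = 60413269705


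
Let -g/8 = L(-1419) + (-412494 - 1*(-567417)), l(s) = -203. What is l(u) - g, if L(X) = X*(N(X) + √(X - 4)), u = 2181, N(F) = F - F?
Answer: 1239181 - 11352*I*√1423 ≈ 1.2392e+6 - 4.2823e+5*I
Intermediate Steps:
N(F) = 0
L(X) = X*√(-4 + X) (L(X) = X*(0 + √(X - 4)) = X*(0 + √(-4 + X)) = X*√(-4 + X))
g = -1239384 + 11352*I*√1423 (g = -8*(-1419*√(-4 - 1419) + (-412494 - 1*(-567417))) = -8*(-1419*I*√1423 + (-412494 + 567417)) = -8*(-1419*I*√1423 + 154923) = -8*(154923 - 1419*I*√1423) = -1239384 + 11352*I*√1423 ≈ -1.2394e+6 + 4.2823e+5*I)
l(u) - g = -203 - (-1239384 + 11352*I*√1423) = -203 + (1239384 - 11352*I*√1423) = 1239181 - 11352*I*√1423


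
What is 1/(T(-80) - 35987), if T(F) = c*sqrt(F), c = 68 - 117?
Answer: I/(7*(-5141*I + 28*sqrt(5))) ≈ -2.7784e-5 + 3.3836e-7*I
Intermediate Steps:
c = -49
T(F) = -49*sqrt(F)
1/(T(-80) - 35987) = 1/(-196*I*sqrt(5) - 35987) = 1/(-35987 - 196*I*sqrt(5))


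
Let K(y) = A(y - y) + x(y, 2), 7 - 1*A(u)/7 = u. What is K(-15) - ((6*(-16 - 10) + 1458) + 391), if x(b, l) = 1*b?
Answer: -1659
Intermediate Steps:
A(u) = 49 - 7*u
x(b, l) = b
K(y) = 49 + y (K(y) = (49 - 7*(y - y)) + y = (49 - 7*0) + y = (49 + 0) + y = 49 + y)
K(-15) - ((6*(-16 - 10) + 1458) + 391) = (49 - 15) - ((6*(-16 - 10) + 1458) + 391) = 34 - ((6*(-26) + 1458) + 391) = 34 - ((-156 + 1458) + 391) = 34 - (1302 + 391) = 34 - 1*1693 = 34 - 1693 = -1659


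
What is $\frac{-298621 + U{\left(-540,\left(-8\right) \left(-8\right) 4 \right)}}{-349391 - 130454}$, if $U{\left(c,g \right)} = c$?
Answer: $\frac{299161}{479845} \approx 0.62345$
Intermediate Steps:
$\frac{-298621 + U{\left(-540,\left(-8\right) \left(-8\right) 4 \right)}}{-349391 - 130454} = \frac{-298621 - 540}{-349391 - 130454} = - \frac{299161}{-479845} = \left(-299161\right) \left(- \frac{1}{479845}\right) = \frac{299161}{479845}$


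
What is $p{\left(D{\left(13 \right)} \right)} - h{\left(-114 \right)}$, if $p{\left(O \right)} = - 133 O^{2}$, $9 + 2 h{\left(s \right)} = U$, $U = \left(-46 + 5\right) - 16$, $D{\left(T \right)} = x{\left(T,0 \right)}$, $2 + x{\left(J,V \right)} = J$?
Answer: $-16060$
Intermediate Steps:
$x{\left(J,V \right)} = -2 + J$
$D{\left(T \right)} = -2 + T$
$U = -57$ ($U = -41 - 16 = -57$)
$h{\left(s \right)} = -33$ ($h{\left(s \right)} = - \frac{9}{2} + \frac{1}{2} \left(-57\right) = - \frac{9}{2} - \frac{57}{2} = -33$)
$p{\left(D{\left(13 \right)} \right)} - h{\left(-114 \right)} = - 133 \left(-2 + 13\right)^{2} - -33 = - 133 \cdot 11^{2} + 33 = \left(-133\right) 121 + 33 = -16093 + 33 = -16060$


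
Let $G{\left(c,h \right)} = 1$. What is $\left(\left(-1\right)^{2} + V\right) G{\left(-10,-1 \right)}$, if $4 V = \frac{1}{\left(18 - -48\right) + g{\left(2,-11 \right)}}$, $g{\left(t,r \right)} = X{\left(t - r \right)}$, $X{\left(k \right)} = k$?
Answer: $\frac{317}{316} \approx 1.0032$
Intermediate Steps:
$g{\left(t,r \right)} = t - r$
$V = \frac{1}{316}$ ($V = \frac{1}{4 \left(\left(18 - -48\right) + \left(2 - -11\right)\right)} = \frac{1}{4 \left(\left(18 + 48\right) + \left(2 + 11\right)\right)} = \frac{1}{4 \left(66 + 13\right)} = \frac{1}{4 \cdot 79} = \frac{1}{4} \cdot \frac{1}{79} = \frac{1}{316} \approx 0.0031646$)
$\left(\left(-1\right)^{2} + V\right) G{\left(-10,-1 \right)} = \left(\left(-1\right)^{2} + \frac{1}{316}\right) 1 = \left(1 + \frac{1}{316}\right) 1 = \frac{317}{316} \cdot 1 = \frac{317}{316}$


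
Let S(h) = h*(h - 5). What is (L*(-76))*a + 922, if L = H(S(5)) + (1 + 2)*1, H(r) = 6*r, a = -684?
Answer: 156874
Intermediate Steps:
S(h) = h*(-5 + h)
L = 3 (L = 6*(5*(-5 + 5)) + (1 + 2)*1 = 6*(5*0) + 3*1 = 6*0 + 3 = 0 + 3 = 3)
(L*(-76))*a + 922 = (3*(-76))*(-684) + 922 = -228*(-684) + 922 = 155952 + 922 = 156874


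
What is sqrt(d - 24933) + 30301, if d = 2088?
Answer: 30301 + I*sqrt(22845) ≈ 30301.0 + 151.15*I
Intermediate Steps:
sqrt(d - 24933) + 30301 = sqrt(2088 - 24933) + 30301 = sqrt(-22845) + 30301 = I*sqrt(22845) + 30301 = 30301 + I*sqrt(22845)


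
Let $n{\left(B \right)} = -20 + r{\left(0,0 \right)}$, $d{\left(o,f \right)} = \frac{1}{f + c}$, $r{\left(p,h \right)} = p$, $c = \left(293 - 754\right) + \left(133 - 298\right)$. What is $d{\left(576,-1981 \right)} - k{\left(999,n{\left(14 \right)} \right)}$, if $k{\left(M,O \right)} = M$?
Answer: $- \frac{2604394}{2607} \approx -999.0$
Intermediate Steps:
$c = -626$ ($c = -461 + \left(133 - 298\right) = -461 - 165 = -626$)
$d{\left(o,f \right)} = \frac{1}{-626 + f}$ ($d{\left(o,f \right)} = \frac{1}{f - 626} = \frac{1}{-626 + f}$)
$n{\left(B \right)} = -20$ ($n{\left(B \right)} = -20 + 0 = -20$)
$d{\left(576,-1981 \right)} - k{\left(999,n{\left(14 \right)} \right)} = \frac{1}{-626 - 1981} - 999 = \frac{1}{-2607} - 999 = - \frac{1}{2607} - 999 = - \frac{2604394}{2607}$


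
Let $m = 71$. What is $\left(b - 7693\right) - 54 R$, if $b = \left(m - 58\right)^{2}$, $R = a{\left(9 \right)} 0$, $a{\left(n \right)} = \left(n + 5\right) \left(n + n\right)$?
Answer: $-7524$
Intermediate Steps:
$a{\left(n \right)} = 2 n \left(5 + n\right)$ ($a{\left(n \right)} = \left(5 + n\right) 2 n = 2 n \left(5 + n\right)$)
$R = 0$ ($R = 2 \cdot 9 \left(5 + 9\right) 0 = 2 \cdot 9 \cdot 14 \cdot 0 = 252 \cdot 0 = 0$)
$b = 169$ ($b = \left(71 - 58\right)^{2} = 13^{2} = 169$)
$\left(b - 7693\right) - 54 R = \left(169 - 7693\right) - 0 = -7524 + 0 = -7524$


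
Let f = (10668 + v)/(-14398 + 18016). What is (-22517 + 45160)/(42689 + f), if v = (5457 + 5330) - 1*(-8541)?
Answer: 40961187/77239399 ≈ 0.53031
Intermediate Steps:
v = 19328 (v = 10787 + 8541 = 19328)
f = 14998/1809 (f = (10668 + 19328)/(-14398 + 18016) = 29996/3618 = 29996*(1/3618) = 14998/1809 ≈ 8.2908)
(-22517 + 45160)/(42689 + f) = (-22517 + 45160)/(42689 + 14998/1809) = 22643/(77239399/1809) = 22643*(1809/77239399) = 40961187/77239399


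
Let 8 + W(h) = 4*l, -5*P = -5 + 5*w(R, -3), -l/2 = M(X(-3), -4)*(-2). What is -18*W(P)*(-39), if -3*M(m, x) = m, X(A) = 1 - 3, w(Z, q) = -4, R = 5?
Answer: 1872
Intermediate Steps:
X(A) = -2
M(m, x) = -m/3
l = 8/3 (l = -2*(-1/3*(-2))*(-2) = -4*(-2)/3 = -2*(-4/3) = 8/3 ≈ 2.6667)
P = 5 (P = -(-5 + 5*(-4))/5 = -(-5 - 20)/5 = -1/5*(-25) = 5)
W(h) = 8/3 (W(h) = -8 + 4*(8/3) = -8 + 32/3 = 8/3)
-18*W(P)*(-39) = -18*8/3*(-39) = -48*(-39) = 1872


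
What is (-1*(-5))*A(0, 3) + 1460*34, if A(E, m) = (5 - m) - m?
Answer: 49635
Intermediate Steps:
A(E, m) = 5 - 2*m
(-1*(-5))*A(0, 3) + 1460*34 = (-1*(-5))*(5 - 2*3) + 1460*34 = 5*(5 - 6) + 49640 = 5*(-1) + 49640 = -5 + 49640 = 49635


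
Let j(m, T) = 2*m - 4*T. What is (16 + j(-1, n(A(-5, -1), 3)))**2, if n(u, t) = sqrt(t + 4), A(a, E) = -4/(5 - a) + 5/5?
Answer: 308 - 112*sqrt(7) ≈ 11.676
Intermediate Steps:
A(a, E) = 1 - 4/(5 - a) (A(a, E) = -4/(5 - a) + 5*(1/5) = -4/(5 - a) + 1 = 1 - 4/(5 - a))
n(u, t) = sqrt(4 + t)
j(m, T) = -4*T + 2*m
(16 + j(-1, n(A(-5, -1), 3)))**2 = (16 + (-4*sqrt(4 + 3) + 2*(-1)))**2 = (16 + (-4*sqrt(7) - 2))**2 = (16 + (-2 - 4*sqrt(7)))**2 = (14 - 4*sqrt(7))**2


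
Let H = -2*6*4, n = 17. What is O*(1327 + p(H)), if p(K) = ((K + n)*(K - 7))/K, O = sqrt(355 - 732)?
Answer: 61991*I*sqrt(377)/48 ≈ 25076.0*I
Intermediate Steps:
O = I*sqrt(377) (O = sqrt(-377) = I*sqrt(377) ≈ 19.417*I)
H = -48 (H = -12*4 = -48)
p(K) = (-7 + K)*(17 + K)/K (p(K) = ((K + 17)*(K - 7))/K = ((17 + K)*(-7 + K))/K = ((-7 + K)*(17 + K))/K = (-7 + K)*(17 + K)/K)
O*(1327 + p(H)) = (I*sqrt(377))*(1327 + (10 - 48 - 119/(-48))) = (I*sqrt(377))*(1327 + (10 - 48 - 119*(-1/48))) = (I*sqrt(377))*(1327 + (10 - 48 + 119/48)) = (I*sqrt(377))*(1327 - 1705/48) = (I*sqrt(377))*(61991/48) = 61991*I*sqrt(377)/48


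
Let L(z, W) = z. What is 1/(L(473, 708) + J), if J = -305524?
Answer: -1/305051 ≈ -3.2781e-6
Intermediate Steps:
1/(L(473, 708) + J) = 1/(473 - 305524) = 1/(-305051) = -1/305051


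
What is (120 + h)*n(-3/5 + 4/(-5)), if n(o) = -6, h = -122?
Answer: 12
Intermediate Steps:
(120 + h)*n(-3/5 + 4/(-5)) = (120 - 122)*(-6) = -2*(-6) = 12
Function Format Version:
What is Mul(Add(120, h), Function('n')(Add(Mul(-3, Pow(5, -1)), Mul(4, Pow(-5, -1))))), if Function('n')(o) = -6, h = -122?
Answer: 12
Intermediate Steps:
Mul(Add(120, h), Function('n')(Add(Mul(-3, Pow(5, -1)), Mul(4, Pow(-5, -1))))) = Mul(Add(120, -122), -6) = Mul(-2, -6) = 12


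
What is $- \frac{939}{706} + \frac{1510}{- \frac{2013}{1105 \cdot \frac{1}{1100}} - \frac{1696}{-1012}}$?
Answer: $- \frac{20590943293}{9879576557} \approx -2.0842$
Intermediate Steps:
$- \frac{939}{706} + \frac{1510}{- \frac{2013}{1105 \cdot \frac{1}{1100}} - \frac{1696}{-1012}} = \left(-939\right) \frac{1}{706} + \frac{1510}{- \frac{2013}{1105 \cdot \frac{1}{1100}} - - \frac{424}{253}} = - \frac{939}{706} + \frac{1510}{- \frac{2013}{\frac{221}{220}} + \frac{424}{253}} = - \frac{939}{706} + \frac{1510}{\left(-2013\right) \frac{220}{221} + \frac{424}{253}} = - \frac{939}{706} + \frac{1510}{- \frac{442860}{221} + \frac{424}{253}} = - \frac{939}{706} + \frac{1510}{- \frac{111949876}{55913}} = - \frac{939}{706} + 1510 \left(- \frac{55913}{111949876}\right) = - \frac{939}{706} - \frac{42214315}{55974938} = - \frac{20590943293}{9879576557}$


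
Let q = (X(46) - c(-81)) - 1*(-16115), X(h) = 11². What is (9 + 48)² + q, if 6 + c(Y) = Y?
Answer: 19572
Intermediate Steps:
c(Y) = -6 + Y
X(h) = 121
q = 16323 (q = (121 - (-6 - 81)) - 1*(-16115) = (121 - 1*(-87)) + 16115 = (121 + 87) + 16115 = 208 + 16115 = 16323)
(9 + 48)² + q = (9 + 48)² + 16323 = 57² + 16323 = 3249 + 16323 = 19572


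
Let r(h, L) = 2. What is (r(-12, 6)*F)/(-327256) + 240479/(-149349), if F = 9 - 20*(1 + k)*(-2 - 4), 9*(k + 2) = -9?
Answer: -39314598193/24437678172 ≈ -1.6088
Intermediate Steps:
k = -3 (k = -2 + (⅑)*(-9) = -2 - 1 = -3)
F = -231 (F = 9 - 20*(1 - 3)*(-2 - 4) = 9 - (-40)*(-6) = 9 - 20*12 = 9 - 240 = -231)
(r(-12, 6)*F)/(-327256) + 240479/(-149349) = (2*(-231))/(-327256) + 240479/(-149349) = -462*(-1/327256) + 240479*(-1/149349) = 231/163628 - 240479/149349 = -39314598193/24437678172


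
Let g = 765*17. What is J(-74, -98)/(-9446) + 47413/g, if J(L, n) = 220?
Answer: 13088297/3613095 ≈ 3.6225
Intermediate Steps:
g = 13005
J(-74, -98)/(-9446) + 47413/g = 220/(-9446) + 47413/13005 = 220*(-1/9446) + 47413*(1/13005) = -110/4723 + 2789/765 = 13088297/3613095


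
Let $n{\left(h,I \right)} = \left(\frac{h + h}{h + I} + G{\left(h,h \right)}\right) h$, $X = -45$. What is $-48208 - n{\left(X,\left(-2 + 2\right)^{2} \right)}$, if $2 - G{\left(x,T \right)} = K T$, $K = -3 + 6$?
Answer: $-41953$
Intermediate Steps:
$K = 3$
$G{\left(x,T \right)} = 2 - 3 T$
$n{\left(h,I \right)} = h \left(2 - 3 h + \frac{2 h}{I + h}\right)$ ($n{\left(h,I \right)} = \left(\frac{h + h}{h + I} - \left(-2 + 3 h\right)\right) h = \left(\frac{2 h}{I + h} - \left(-2 + 3 h\right)\right) h = \left(2 - 3 h + \frac{2 h}{I + h}\right) h = h \left(2 - 3 h + \frac{2 h}{I + h}\right)$)
$-48208 - n{\left(X,\left(-2 + 2\right)^{2} \right)} = -48208 - - \frac{45 \left(- 3 \left(-45\right)^{2} + 2 \left(-2 + 2\right)^{2} + 4 \left(-45\right) - 3 \left(-2 + 2\right)^{2} \left(-45\right)\right)}{\left(-2 + 2\right)^{2} - 45} = -48208 - - \frac{45 \left(\left(-3\right) 2025 + 2 \cdot 0^{2} - 180 - 3 \cdot 0^{2} \left(-45\right)\right)}{0^{2} - 45} = -48208 - - \frac{45 \left(-6075 + 2 \cdot 0 - 180 - 0 \left(-45\right)\right)}{0 - 45} = -48208 - - \frac{45 \left(-6075 + 0 - 180 + 0\right)}{-45} = -48208 - \left(-45\right) \left(- \frac{1}{45}\right) \left(-6255\right) = -48208 - -6255 = -48208 + 6255 = -41953$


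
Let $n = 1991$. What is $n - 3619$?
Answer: $-1628$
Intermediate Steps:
$n - 3619 = 1991 - 3619 = -1628$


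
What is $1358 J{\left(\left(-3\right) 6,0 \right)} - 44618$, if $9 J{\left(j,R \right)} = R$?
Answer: $-44618$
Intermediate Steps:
$J{\left(j,R \right)} = \frac{R}{9}$
$1358 J{\left(\left(-3\right) 6,0 \right)} - 44618 = 1358 \cdot \frac{1}{9} \cdot 0 - 44618 = 1358 \cdot 0 - 44618 = 0 - 44618 = -44618$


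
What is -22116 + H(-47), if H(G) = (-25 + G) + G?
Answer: -22235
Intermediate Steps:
H(G) = -25 + 2*G
-22116 + H(-47) = -22116 + (-25 + 2*(-47)) = -22116 + (-25 - 94) = -22116 - 119 = -22235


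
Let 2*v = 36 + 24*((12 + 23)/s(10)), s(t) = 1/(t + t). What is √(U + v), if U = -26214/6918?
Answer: 229*√213305/1153 ≈ 91.729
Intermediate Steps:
s(t) = 1/(2*t)
U = -4369/1153 (U = -26214*1/6918 = -4369/1153 ≈ -3.7892)
v = 8418 (v = (36 + 24*((12 + 23)/(((½)/10))))/2 = (36 + 24*(35/(((½)*(⅒)))))/2 = (36 + 24*(35/(1/20)))/2 = (36 + 24*(35*20))/2 = (36 + 24*700)/2 = (36 + 16800)/2 = (½)*16836 = 8418)
√(U + v) = √(-4369/1153 + 8418) = √(9701585/1153) = 229*√213305/1153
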